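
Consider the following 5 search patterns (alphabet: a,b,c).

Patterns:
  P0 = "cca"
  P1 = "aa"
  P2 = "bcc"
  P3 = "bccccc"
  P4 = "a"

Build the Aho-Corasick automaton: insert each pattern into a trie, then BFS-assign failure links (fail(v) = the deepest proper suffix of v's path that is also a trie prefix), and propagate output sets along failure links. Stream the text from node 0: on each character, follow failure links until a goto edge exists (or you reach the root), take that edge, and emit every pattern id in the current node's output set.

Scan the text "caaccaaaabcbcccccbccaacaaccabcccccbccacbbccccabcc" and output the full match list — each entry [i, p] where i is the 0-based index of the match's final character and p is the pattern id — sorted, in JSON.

Construct AC machine:
Trie nodes:
  n0 'ε': a→4 b→6 c→1
  n1 'c': c→2
  n2 'cc': a→3
  n3 'cca': ·  ←P0
  n4 'a': a→5  ←P4
  n5 'aa': ·  ←P1
  n6 'b': c→7
  n7 'bc': c→8
  n8 'bcc': c→9  ←P2
  n9 'bccc': c→10
  n10 'bcccc': c→11
  n11 'bccccc': ·  ←P3

BFS fail/out derivation:
  fail(1) 'c': from fail(0)=0 chase 'c': 0 ⇒ 0;  out=∅∪out(0)=∅
  fail(4) 'a': from fail(0)=0 chase 'a': 0 ⇒ 0;  out={4}∪out(0)={4}
  fail(6) 'b': from fail(0)=0 chase 'b': 0 ⇒ 0;  out=∅∪out(0)=∅
  fail(2) 'cc': from fail(1)=0 chase 'c': 0 ⇒ 1;  out=∅∪out(1)=∅
  fail(5) 'aa': from fail(4)=0 chase 'a': 0 ⇒ 4;  out={1}∪out(4)={1,4}
  fail(7) 'bc': from fail(6)=0 chase 'c': 0 ⇒ 1;  out=∅∪out(1)=∅
  fail(3) 'cca': from fail(2)=1 chase 'a': 1→0 ⇒ 4;  out={0}∪out(4)={0,4}
  fail(8) 'bcc': from fail(7)=1 chase 'c': 1 ⇒ 2;  out={2}∪out(2)={2}
  fail(9) 'bccc': from fail(8)=2 chase 'c': 2→1 ⇒ 2;  out=∅∪out(2)=∅
  fail(10) 'bcccc': from fail(9)=2 chase 'c': 2→1 ⇒ 2;  out=∅∪out(2)=∅
  fail(11) 'bccccc': from fail(10)=2 chase 'c': 2→1 ⇒ 2;  out={3}∪out(2)={3}

Run:
pos 0 'c': at 1
pos 1 'a': at 4 ·f  ** P4@[1:1]
pos 2 'a': at 5  ** P1@[1:2],P4@[2:2]
pos 3 'c': at 1 ·f
pos 4 'c': at 2
pos 5 'a': at 3  ** P0@[3:5],P4@[5:5]
pos 6 'a': at 5 ·f  ** P1@[5:6],P4@[6:6]
pos 7 'a': at 5 ·f  ** P1@[6:7],P4@[7:7]
pos 8 'a': at 5 ·f  ** P1@[7:8],P4@[8:8]
pos 9 'b': at 6 ·f
pos 10 'c': at 7
pos 11 'b': at 6 ·f
pos 12 'c': at 7
pos 13 'c': at 8  ** P2@[11:13]
pos 14 'c': at 9
pos 15 'c': at 10
pos 16 'c': at 11  ** P3@[11:16]
pos 17 'b': at 6 ·f
pos 18 'c': at 7
pos 19 'c': at 8  ** P2@[17:19]
pos 20 'a': at 3 ·f  ** P0@[18:20],P4@[20:20]
pos 21 'a': at 5 ·f  ** P1@[20:21],P4@[21:21]
pos 22 'c': at 1 ·f
pos 23 'a': at 4 ·f  ** P4@[23:23]
pos 24 'a': at 5  ** P1@[23:24],P4@[24:24]
pos 25 'c': at 1 ·f
pos 26 'c': at 2
pos 27 'a': at 3  ** P0@[25:27],P4@[27:27]
pos 28 'b': at 6 ·f
pos 29 'c': at 7
pos 30 'c': at 8  ** P2@[28:30]
pos 31 'c': at 9
pos 32 'c': at 10
pos 33 'c': at 11  ** P3@[28:33]
pos 34 'b': at 6 ·f
pos 35 'c': at 7
pos 36 'c': at 8  ** P2@[34:36]
pos 37 'a': at 3 ·f  ** P0@[35:37],P4@[37:37]
pos 38 'c': at 1 ·f
pos 39 'b': at 6 ·f
pos 40 'b': at 6 ·f
pos 41 'c': at 7
pos 42 'c': at 8  ** P2@[40:42]
pos 43 'c': at 9
pos 44 'c': at 10
pos 45 'a': at 3 ·f  ** P0@[43:45],P4@[45:45]
pos 46 'b': at 6 ·f
pos 47 'c': at 7
pos 48 'c': at 8  ** P2@[46:48]

All matches (sorted): [[1,4],[2,1],[2,4],[5,0],[5,4],[6,1],[6,4],[7,1],[7,4],[8,1],[8,4],[13,2],[16,3],[19,2],[20,0],[20,4],[21,1],[21,4],[23,4],[24,1],[24,4],[27,0],[27,4],[30,2],[33,3],[36,2],[37,0],[37,4],[42,2],[45,0],[45,4],[48,2]]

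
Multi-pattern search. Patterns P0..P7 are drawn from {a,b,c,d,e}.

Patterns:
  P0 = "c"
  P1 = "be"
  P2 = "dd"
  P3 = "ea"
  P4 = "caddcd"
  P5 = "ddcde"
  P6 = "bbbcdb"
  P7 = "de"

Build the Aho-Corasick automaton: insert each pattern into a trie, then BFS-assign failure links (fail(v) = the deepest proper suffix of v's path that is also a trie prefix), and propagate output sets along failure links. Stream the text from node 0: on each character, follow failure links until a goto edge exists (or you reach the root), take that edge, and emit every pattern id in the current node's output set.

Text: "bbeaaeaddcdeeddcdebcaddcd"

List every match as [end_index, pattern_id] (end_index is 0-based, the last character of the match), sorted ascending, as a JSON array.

Construct AC machine:
Trie (insert patterns):
  0='ε' goto b→2 c→1 d→4 e→6
  1='c' goto a→8  [P0 ends]
  2='b' goto b→16 e→3
  3='be' goto ·  [P1 ends]
  4='d' goto d→5 e→21
  5='dd' goto c→13  [P2 ends]
  6='e' goto a→7
  7='ea' goto ·  [P3 ends]
  8='ca' goto d→9
  9='cad' goto d→10
  10='cadd' goto c→11
  11='caddc' goto d→12
  12='caddcd' goto ·  [P4 ends]
  13='ddc' goto d→14
  14='ddcd' goto e→15
  15='ddcde' goto ·  [P5 ends]
  16='bb' goto b→17
  17='bbb' goto c→18
  18='bbbc' goto d→19
  19='bbbcd' goto b→20
  20='bbbcdb' goto ·  [P6 ends]
  21='de' goto ·  [P7 ends]

BFS fail/out derivation:
  n1('c'): parent n0 fail=0; on 'c' 0 → fail=0;  out {0}∪∅={0}
  n2('b'): parent n0 fail=0; on 'b' 0 → fail=0;  out ∅∪∅=∅
  n4('d'): parent n0 fail=0; on 'd' 0 → fail=0;  out ∅∪∅=∅
  n6('e'): parent n0 fail=0; on 'e' 0 → fail=0;  out ∅∪∅=∅
  n3('be'): parent n2 fail=0; on 'e' 0 → fail=6;  out {1}∪∅={1}
  n5('dd'): parent n4 fail=0; on 'd' 0 → fail=4;  out {2}∪∅={2}
  n7('ea'): parent n6 fail=0; on 'a' 0 → fail=0;  out {3}∪∅={3}
  n8('ca'): parent n1 fail=0; on 'a' 0 → fail=0;  out ∅∪∅=∅
  n16('bb'): parent n2 fail=0; on 'b' 0 → fail=2;  out ∅∪∅=∅
  n21('de'): parent n4 fail=0; on 'e' 0 → fail=6;  out {7}∪∅={7}
  n9('cad'): parent n8 fail=0; on 'd' 0 → fail=4;  out ∅∪∅=∅
  n13('ddc'): parent n5 fail=4; on 'c' 4→0 → fail=1;  out ∅∪{0}={0}
  n17('bbb'): parent n16 fail=2; on 'b' 2 → fail=16;  out ∅∪∅=∅
  n10('cadd'): parent n9 fail=4; on 'd' 4 → fail=5;  out ∅∪{2}={2}
  n14('ddcd'): parent n13 fail=1; on 'd' 1→0 → fail=4;  out ∅∪∅=∅
  n18('bbbc'): parent n17 fail=16; on 'c' 16→2→0 → fail=1;  out ∅∪{0}={0}
  n11('caddc'): parent n10 fail=5; on 'c' 5 → fail=13;  out ∅∪{0}={0}
  n15('ddcde'): parent n14 fail=4; on 'e' 4 → fail=21;  out {5}∪{7}={5,7}
  n19('bbbcd'): parent n18 fail=1; on 'd' 1→0 → fail=4;  out ∅∪∅=∅
  n12('caddcd'): parent n11 fail=13; on 'd' 13 → fail=14;  out {4}∪∅={4}
  n20('bbbcdb'): parent n19 fail=4; on 'b' 4→0 → fail=2;  out {6}∪∅={6}

Scan:
pos 0 'b': at 2
pos 1 'b': at 16
pos 2 'e': at 3 ·f  emit P1@[1:2]
pos 3 'a': at 7 ·f  emit P3@[2:3]
pos 4 'a': at 0 ·f
pos 5 'e': at 6
pos 6 'a': at 7  emit P3@[5:6]
pos 7 'd': at 4 ·f
pos 8 'd': at 5  emit P2@[7:8]
pos 9 'c': at 13  emit P0@[9:9]
pos 10 'd': at 14
pos 11 'e': at 15  emit P5@[7:11],P7@[10:11]
pos 12 'e': at 6 ·f
pos 13 'd': at 4 ·f
pos 14 'd': at 5  emit P2@[13:14]
pos 15 'c': at 13  emit P0@[15:15]
pos 16 'd': at 14
pos 17 'e': at 15  emit P5@[13:17],P7@[16:17]
pos 18 'b': at 2 ·f
pos 19 'c': at 1 ·f  emit P0@[19:19]
pos 20 'a': at 8
pos 21 'd': at 9
pos 22 'd': at 10  emit P2@[21:22]
pos 23 'c': at 11  emit P0@[23:23]
pos 24 'd': at 12  emit P4@[19:24]

Matches: [[2,1],[3,3],[6,3],[8,2],[9,0],[11,5],[11,7],[14,2],[15,0],[17,5],[17,7],[19,0],[22,2],[23,0],[24,4]]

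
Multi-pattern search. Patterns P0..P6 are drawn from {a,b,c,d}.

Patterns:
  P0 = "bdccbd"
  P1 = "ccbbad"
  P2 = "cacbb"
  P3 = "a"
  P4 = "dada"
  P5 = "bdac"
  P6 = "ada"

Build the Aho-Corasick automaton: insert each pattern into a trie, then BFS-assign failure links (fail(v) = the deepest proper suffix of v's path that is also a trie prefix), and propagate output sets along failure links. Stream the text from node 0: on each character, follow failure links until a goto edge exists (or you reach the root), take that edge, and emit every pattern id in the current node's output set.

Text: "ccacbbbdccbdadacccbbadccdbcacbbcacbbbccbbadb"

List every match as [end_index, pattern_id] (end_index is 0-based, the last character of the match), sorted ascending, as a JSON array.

Build automaton:
Trie nodes:
  n0 'ε': a→17 b→1 c→7 d→18
  n1 'b': d→2
  n2 'bd': a→22 c→3
  n3 'bdc': c→4
  n4 'bdcc': b→5
  n5 'bdccb': d→6
  n6 'bdccbd': ·  ←P0
  n7 'c': a→13 c→8
  n8 'cc': b→9
  n9 'ccb': b→10
  n10 'ccbb': a→11
  n11 'ccbba': d→12
  n12 'ccbbad': ·  ←P1
  n13 'ca': c→14
  n14 'cac': b→15
  n15 'cacb': b→16
  n16 'cacbb': ·  ←P2
  n17 'a': d→24  ←P3
  n18 'd': a→19
  n19 'da': d→20
  n20 'dad': a→21
  n21 'dada': ·  ←P4
  n22 'bda': c→23
  n23 'bdac': ·  ←P5
  n24 'ad': a→25
  n25 'ada': ·  ←P6

BFS fail/out derivation:
  fail(1) 'b': from fail(0)=0 chase 'b': 0 ⇒ 0;  out=∅∪out(0)=∅
  fail(7) 'c': from fail(0)=0 chase 'c': 0 ⇒ 0;  out=∅∪out(0)=∅
  fail(17) 'a': from fail(0)=0 chase 'a': 0 ⇒ 0;  out={3}∪out(0)={3}
  fail(18) 'd': from fail(0)=0 chase 'd': 0 ⇒ 0;  out=∅∪out(0)=∅
  fail(2) 'bd': from fail(1)=0 chase 'd': 0 ⇒ 18;  out=∅∪out(18)=∅
  fail(8) 'cc': from fail(7)=0 chase 'c': 0 ⇒ 7;  out=∅∪out(7)=∅
  fail(13) 'ca': from fail(7)=0 chase 'a': 0 ⇒ 17;  out=∅∪out(17)={3}
  fail(19) 'da': from fail(18)=0 chase 'a': 0 ⇒ 17;  out=∅∪out(17)={3}
  fail(24) 'ad': from fail(17)=0 chase 'd': 0 ⇒ 18;  out=∅∪out(18)=∅
  fail(3) 'bdc': from fail(2)=18 chase 'c': 18→0 ⇒ 7;  out=∅∪out(7)=∅
  fail(9) 'ccb': from fail(8)=7 chase 'b': 7→0 ⇒ 1;  out=∅∪out(1)=∅
  fail(14) 'cac': from fail(13)=17 chase 'c': 17→0 ⇒ 7;  out=∅∪out(7)=∅
  fail(20) 'dad': from fail(19)=17 chase 'd': 17 ⇒ 24;  out=∅∪out(24)=∅
  fail(22) 'bda': from fail(2)=18 chase 'a': 18 ⇒ 19;  out=∅∪out(19)={3}
  fail(25) 'ada': from fail(24)=18 chase 'a': 18 ⇒ 19;  out={6}∪out(19)={3,6}
  fail(4) 'bdcc': from fail(3)=7 chase 'c': 7 ⇒ 8;  out=∅∪out(8)=∅
  fail(10) 'ccbb': from fail(9)=1 chase 'b': 1→0 ⇒ 1;  out=∅∪out(1)=∅
  fail(15) 'cacb': from fail(14)=7 chase 'b': 7→0 ⇒ 1;  out=∅∪out(1)=∅
  fail(21) 'dada': from fail(20)=24 chase 'a': 24 ⇒ 25;  out={4}∪out(25)={3,4,6}
  fail(23) 'bdac': from fail(22)=19 chase 'c': 19→17→0 ⇒ 7;  out={5}∪out(7)={5}
  fail(5) 'bdccb': from fail(4)=8 chase 'b': 8 ⇒ 9;  out=∅∪out(9)=∅
  fail(11) 'ccbba': from fail(10)=1 chase 'a': 1→0 ⇒ 17;  out=∅∪out(17)={3}
  fail(16) 'cacbb': from fail(15)=1 chase 'b': 1→0 ⇒ 1;  out={2}∪out(1)={2}
  fail(6) 'bdccbd': from fail(5)=9 chase 'd': 9→1 ⇒ 2;  out={0}∪out(2)={0}
  fail(12) 'ccbbad': from fail(11)=17 chase 'd': 17 ⇒ 24;  out={1}∪out(24)={1}

Text stream:
i=0 'c': node 0→7
i=1 'c': node 7→8
i=2 'a': node 8→13 (via fail)  ** P3@[2:2]
i=3 'c': node 13→14
i=4 'b': node 14→15
i=5 'b': node 15→16  ** P2@[1:5]
i=6 'b': node 16→1 (via fail)
i=7 'd': node 1→2
i=8 'c': node 2→3
i=9 'c': node 3→4
i=10 'b': node 4→5
i=11 'd': node 5→6  ** P0@[6:11]
i=12 'a': node 6→22 (via fail)  ** P3@[12:12]
i=13 'd': node 22→20 (via fail)
i=14 'a': node 20→21  ** P3@[14:14],P4@[11:14],P6@[12:14]
i=15 'c': node 21→7 (via fail)
i=16 'c': node 7→8
i=17 'c': node 8→8 (via fail)
i=18 'b': node 8→9
i=19 'b': node 9→10
i=20 'a': node 10→11  ** P3@[20:20]
i=21 'd': node 11→12  ** P1@[16:21]
i=22 'c': node 12→7 (via fail)
i=23 'c': node 7→8
i=24 'd': node 8→18 (via fail)
i=25 'b': node 18→1 (via fail)
i=26 'c': node 1→7 (via fail)
i=27 'a': node 7→13  ** P3@[27:27]
i=28 'c': node 13→14
i=29 'b': node 14→15
i=30 'b': node 15→16  ** P2@[26:30]
i=31 'c': node 16→7 (via fail)
i=32 'a': node 7→13  ** P3@[32:32]
i=33 'c': node 13→14
i=34 'b': node 14→15
i=35 'b': node 15→16  ** P2@[31:35]
i=36 'b': node 16→1 (via fail)
i=37 'c': node 1→7 (via fail)
i=38 'c': node 7→8
i=39 'b': node 8→9
i=40 'b': node 9→10
i=41 'a': node 10→11  ** P3@[41:41]
i=42 'd': node 11→12  ** P1@[37:42]
i=43 'b': node 12→1 (via fail)

Result: [[2,3],[5,2],[11,0],[12,3],[14,3],[14,4],[14,6],[20,3],[21,1],[27,3],[30,2],[32,3],[35,2],[41,3],[42,1]]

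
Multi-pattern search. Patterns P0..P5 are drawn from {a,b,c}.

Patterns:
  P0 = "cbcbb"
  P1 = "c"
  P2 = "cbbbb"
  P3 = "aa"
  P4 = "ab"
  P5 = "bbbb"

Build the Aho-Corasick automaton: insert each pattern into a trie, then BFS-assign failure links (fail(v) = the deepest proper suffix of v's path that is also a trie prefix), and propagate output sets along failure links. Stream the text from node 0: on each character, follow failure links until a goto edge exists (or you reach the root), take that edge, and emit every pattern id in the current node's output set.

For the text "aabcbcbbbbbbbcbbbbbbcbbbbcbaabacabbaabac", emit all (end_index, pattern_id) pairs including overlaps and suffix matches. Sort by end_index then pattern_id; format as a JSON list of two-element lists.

Build automaton:
Trie nodes:
  0='ε' goto a→9 b→12 c→1
  1='c' goto b→2  ←P1
  2='cb' goto b→6 c→3
  3='cbc' goto b→4
  4='cbcb' goto b→5
  5='cbcbb' goto ·  ←P0
  6='cbb' goto b→7
  7='cbbb' goto b→8
  8='cbbbb' goto ·  ←P2
  9='a' goto a→10 b→11
  10='aa' goto ·  ←P3
  11='ab' goto ·  ←P4
  12='b' goto b→13
  13='bb' goto b→14
  14='bbb' goto b→15
  15='bbbb' goto ·  ←P5

Failure links (BFS by depth):
  n1('c'): parent n0 fail=0; on 'c' 0 → fail=0;  out {1}∪∅={1}
  n9('a'): parent n0 fail=0; on 'a' 0 → fail=0;  out ∅∪∅=∅
  n12('b'): parent n0 fail=0; on 'b' 0 → fail=0;  out ∅∪∅=∅
  n2('cb'): parent n1 fail=0; on 'b' 0 → fail=12;  out ∅∪∅=∅
  n10('aa'): parent n9 fail=0; on 'a' 0 → fail=9;  out {3}∪∅={3}
  n11('ab'): parent n9 fail=0; on 'b' 0 → fail=12;  out {4}∪∅={4}
  n13('bb'): parent n12 fail=0; on 'b' 0 → fail=12;  out ∅∪∅=∅
  n3('cbc'): parent n2 fail=12; on 'c' 12→0 → fail=1;  out ∅∪{1}={1}
  n6('cbb'): parent n2 fail=12; on 'b' 12 → fail=13;  out ∅∪∅=∅
  n14('bbb'): parent n13 fail=12; on 'b' 12 → fail=13;  out ∅∪∅=∅
  n4('cbcb'): parent n3 fail=1; on 'b' 1 → fail=2;  out ∅∪∅=∅
  n7('cbbb'): parent n6 fail=13; on 'b' 13 → fail=14;  out ∅∪∅=∅
  n15('bbbb'): parent n14 fail=13; on 'b' 13 → fail=14;  out {5}∪∅={5}
  n5('cbcbb'): parent n4 fail=2; on 'b' 2 → fail=6;  out {0}∪∅={0}
  n8('cbbbb'): parent n7 fail=14; on 'b' 14 → fail=15;  out {2}∪{5}={2,5}

Text stream:
[0] read 'a'  n0⇒n9
[1] read 'a'  n9⇒n10  → match P3@[0:1]
[2] read 'b'  n10⇒n11 ·f  → match P4@[1:2]
[3] read 'c'  n11⇒n1 ·f  → match P1@[3:3]
[4] read 'b'  n1⇒n2
[5] read 'c'  n2⇒n3  → match P1@[5:5]
[6] read 'b'  n3⇒n4
[7] read 'b'  n4⇒n5  → match P0@[3:7]
[8] read 'b'  n5⇒n7 ·f
[9] read 'b'  n7⇒n8  → match P2@[5:9],P5@[6:9]
[10] read 'b'  n8⇒n15 ·f  → match P5@[7:10]
[11] read 'b'  n15⇒n15 ·f  → match P5@[8:11]
[12] read 'b'  n15⇒n15 ·f  → match P5@[9:12]
[13] read 'c'  n15⇒n1 ·f  → match P1@[13:13]
[14] read 'b'  n1⇒n2
[15] read 'b'  n2⇒n6
[16] read 'b'  n6⇒n7
[17] read 'b'  n7⇒n8  → match P2@[13:17],P5@[14:17]
[18] read 'b'  n8⇒n15 ·f  → match P5@[15:18]
[19] read 'b'  n15⇒n15 ·f  → match P5@[16:19]
[20] read 'c'  n15⇒n1 ·f  → match P1@[20:20]
[21] read 'b'  n1⇒n2
[22] read 'b'  n2⇒n6
[23] read 'b'  n6⇒n7
[24] read 'b'  n7⇒n8  → match P2@[20:24],P5@[21:24]
[25] read 'c'  n8⇒n1 ·f  → match P1@[25:25]
[26] read 'b'  n1⇒n2
[27] read 'a'  n2⇒n9 ·f
[28] read 'a'  n9⇒n10  → match P3@[27:28]
[29] read 'b'  n10⇒n11 ·f  → match P4@[28:29]
[30] read 'a'  n11⇒n9 ·f
[31] read 'c'  n9⇒n1 ·f  → match P1@[31:31]
[32] read 'a'  n1⇒n9 ·f
[33] read 'b'  n9⇒n11  → match P4@[32:33]
[34] read 'b'  n11⇒n13 ·f
[35] read 'a'  n13⇒n9 ·f
[36] read 'a'  n9⇒n10  → match P3@[35:36]
[37] read 'b'  n10⇒n11 ·f  → match P4@[36:37]
[38] read 'a'  n11⇒n9 ·f
[39] read 'c'  n9⇒n1 ·f  → match P1@[39:39]

Result: [[1,3],[2,4],[3,1],[5,1],[7,0],[9,2],[9,5],[10,5],[11,5],[12,5],[13,1],[17,2],[17,5],[18,5],[19,5],[20,1],[24,2],[24,5],[25,1],[28,3],[29,4],[31,1],[33,4],[36,3],[37,4],[39,1]]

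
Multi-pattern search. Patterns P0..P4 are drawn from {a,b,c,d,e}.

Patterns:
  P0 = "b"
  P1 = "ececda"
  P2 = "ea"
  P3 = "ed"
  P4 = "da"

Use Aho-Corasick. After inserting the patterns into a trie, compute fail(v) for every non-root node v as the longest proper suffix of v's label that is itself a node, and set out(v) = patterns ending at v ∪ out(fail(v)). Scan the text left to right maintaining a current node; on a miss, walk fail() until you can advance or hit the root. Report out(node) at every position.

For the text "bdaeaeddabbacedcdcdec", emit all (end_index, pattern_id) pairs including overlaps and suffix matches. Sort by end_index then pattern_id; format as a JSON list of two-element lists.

Build:
Trie (insert patterns):
  n0 'ε': b→1 d→10 e→2
  n1 'b': ·  [P0 ends]
  n2 'e': a→8 c→3 d→9
  n3 'ec': e→4
  n4 'ece': c→5
  n5 'ecec': d→6
  n6 'ececd': a→7
  n7 'ececda': ·  [P1 ends]
  n8 'ea': ·  [P2 ends]
  n9 'ed': ·  [P3 ends]
  n10 'd': a→11
  n11 'da': ·  [P4 ends]

Failure links (BFS by depth):
  n1('b'): parent n0 fail=0; on 'b' 0 → fail=0;  out {0}∪∅={0}
  n2('e'): parent n0 fail=0; on 'e' 0 → fail=0;  out ∅∪∅=∅
  n10('d'): parent n0 fail=0; on 'd' 0 → fail=0;  out ∅∪∅=∅
  n3('ec'): parent n2 fail=0; on 'c' 0 → fail=0;  out ∅∪∅=∅
  n8('ea'): parent n2 fail=0; on 'a' 0 → fail=0;  out {2}∪∅={2}
  n9('ed'): parent n2 fail=0; on 'd' 0 → fail=10;  out {3}∪∅={3}
  n11('da'): parent n10 fail=0; on 'a' 0 → fail=0;  out {4}∪∅={4}
  n4('ece'): parent n3 fail=0; on 'e' 0 → fail=2;  out ∅∪∅=∅
  n5('ecec'): parent n4 fail=2; on 'c' 2 → fail=3;  out ∅∪∅=∅
  n6('ececd'): parent n5 fail=3; on 'd' 3→0 → fail=10;  out ∅∪∅=∅
  n7('ececda'): parent n6 fail=10; on 'a' 10 → fail=11;  out {1}∪{4}={1,4}

Run:
i=0 'b': node 0→1  ** P0@[0:0]
i=1 'd': node 1→10 (via fail)
i=2 'a': node 10→11  ** P4@[1:2]
i=3 'e': node 11→2 (via fail)
i=4 'a': node 2→8  ** P2@[3:4]
i=5 'e': node 8→2 (via fail)
i=6 'd': node 2→9  ** P3@[5:6]
i=7 'd': node 9→10 (via fail)
i=8 'a': node 10→11  ** P4@[7:8]
i=9 'b': node 11→1 (via fail)  ** P0@[9:9]
i=10 'b': node 1→1 (via fail)  ** P0@[10:10]
i=11 'a': node 1→0 (via fail)
i=12 'c': node 0→0
i=13 'e': node 0→2
i=14 'd': node 2→9  ** P3@[13:14]
i=15 'c': node 9→0 (via fail)
i=16 'd': node 0→10
i=17 'c': node 10→0 (via fail)
i=18 'd': node 0→10
i=19 'e': node 10→2 (via fail)
i=20 'c': node 2→3

Matches: [[0,0],[2,4],[4,2],[6,3],[8,4],[9,0],[10,0],[14,3]]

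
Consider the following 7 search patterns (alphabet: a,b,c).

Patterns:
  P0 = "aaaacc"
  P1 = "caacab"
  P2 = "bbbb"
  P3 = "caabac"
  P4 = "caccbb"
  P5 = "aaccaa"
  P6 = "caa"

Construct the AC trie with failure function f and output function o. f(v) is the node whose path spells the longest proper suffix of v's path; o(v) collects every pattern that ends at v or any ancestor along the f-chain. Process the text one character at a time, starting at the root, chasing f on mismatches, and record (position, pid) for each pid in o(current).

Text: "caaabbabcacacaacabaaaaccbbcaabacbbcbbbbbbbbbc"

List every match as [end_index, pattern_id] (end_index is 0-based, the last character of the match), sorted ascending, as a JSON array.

Build automaton:
Trie (insert patterns):
  n0 'ε': a→1 b→13 c→7
  n1 'a': a→2
  n2 'aa': a→3 c→24
  n3 'aaa': a→4
  n4 'aaaa': c→5
  n5 'aaaac': c→6
  n6 'aaaacc': ·  [P0 ends]
  n7 'c': a→8
  n8 'ca': a→9 c→20
  n9 'caa': b→17 c→10  [P6 ends]
  n10 'caac': a→11
  n11 'caaca': b→12
  n12 'caacab': ·  [P1 ends]
  n13 'b': b→14
  n14 'bb': b→15
  n15 'bbb': b→16
  n16 'bbbb': ·  [P2 ends]
  n17 'caab': a→18
  n18 'caaba': c→19
  n19 'caabac': ·  [P3 ends]
  n20 'cac': c→21
  n21 'cacc': b→22
  n22 'caccb': b→23
  n23 'caccbb': ·  [P4 ends]
  n24 'aac': c→25
  n25 'aacc': a→26
  n26 'aacca': a→27
  n27 'aaccaa': ·  [P5 ends]

BFS fail/out derivation:
  n1('a'): parent n0 fail=0; on 'a' 0 → fail=0;  out ∅∪∅=∅
  n7('c'): parent n0 fail=0; on 'c' 0 → fail=0;  out ∅∪∅=∅
  n13('b'): parent n0 fail=0; on 'b' 0 → fail=0;  out ∅∪∅=∅
  n2('aa'): parent n1 fail=0; on 'a' 0 → fail=1;  out ∅∪∅=∅
  n8('ca'): parent n7 fail=0; on 'a' 0 → fail=1;  out ∅∪∅=∅
  n14('bb'): parent n13 fail=0; on 'b' 0 → fail=13;  out ∅∪∅=∅
  n3('aaa'): parent n2 fail=1; on 'a' 1 → fail=2;  out ∅∪∅=∅
  n9('caa'): parent n8 fail=1; on 'a' 1 → fail=2;  out {6}∪∅={6}
  n15('bbb'): parent n14 fail=13; on 'b' 13 → fail=14;  out ∅∪∅=∅
  n20('cac'): parent n8 fail=1; on 'c' 1→0 → fail=7;  out ∅∪∅=∅
  n24('aac'): parent n2 fail=1; on 'c' 1→0 → fail=7;  out ∅∪∅=∅
  n4('aaaa'): parent n3 fail=2; on 'a' 2 → fail=3;  out ∅∪∅=∅
  n10('caac'): parent n9 fail=2; on 'c' 2 → fail=24;  out ∅∪∅=∅
  n16('bbbb'): parent n15 fail=14; on 'b' 14 → fail=15;  out {2}∪∅={2}
  n17('caab'): parent n9 fail=2; on 'b' 2→1→0 → fail=13;  out ∅∪∅=∅
  n21('cacc'): parent n20 fail=7; on 'c' 7→0 → fail=7;  out ∅∪∅=∅
  n25('aacc'): parent n24 fail=7; on 'c' 7→0 → fail=7;  out ∅∪∅=∅
  n5('aaaac'): parent n4 fail=3; on 'c' 3→2 → fail=24;  out ∅∪∅=∅
  n11('caaca'): parent n10 fail=24; on 'a' 24→7 → fail=8;  out ∅∪∅=∅
  n18('caaba'): parent n17 fail=13; on 'a' 13→0 → fail=1;  out ∅∪∅=∅
  n22('caccb'): parent n21 fail=7; on 'b' 7→0 → fail=13;  out ∅∪∅=∅
  n26('aacca'): parent n25 fail=7; on 'a' 7 → fail=8;  out ∅∪∅=∅
  n6('aaaacc'): parent n5 fail=24; on 'c' 24 → fail=25;  out {0}∪∅={0}
  n12('caacab'): parent n11 fail=8; on 'b' 8→1→0 → fail=13;  out {1}∪∅={1}
  n19('caabac'): parent n18 fail=1; on 'c' 1→0 → fail=7;  out {3}∪∅={3}
  n23('caccbb'): parent n22 fail=13; on 'b' 13 → fail=14;  out {4}∪∅={4}
  n27('aaccaa'): parent n26 fail=8; on 'a' 8 → fail=9;  out {5}∪{6}={5,6}

Scan:
[0] read 'c'  n0⇒n7
[1] read 'a'  n7⇒n8
[2] read 'a'  n8⇒n9  emit P6@[0:2]
[3] read 'a'  n9⇒n3 ·f
[4] read 'b'  n3⇒n13 ·f
[5] read 'b'  n13⇒n14
[6] read 'a'  n14⇒n1 ·f
[7] read 'b'  n1⇒n13 ·f
[8] read 'c'  n13⇒n7 ·f
[9] read 'a'  n7⇒n8
[10] read 'c'  n8⇒n20
[11] read 'a'  n20⇒n8 ·f
[12] read 'c'  n8⇒n20
[13] read 'a'  n20⇒n8 ·f
[14] read 'a'  n8⇒n9  emit P6@[12:14]
[15] read 'c'  n9⇒n10
[16] read 'a'  n10⇒n11
[17] read 'b'  n11⇒n12  emit P1@[12:17]
[18] read 'a'  n12⇒n1 ·f
[19] read 'a'  n1⇒n2
[20] read 'a'  n2⇒n3
[21] read 'a'  n3⇒n4
[22] read 'c'  n4⇒n5
[23] read 'c'  n5⇒n6  emit P0@[18:23]
[24] read 'b'  n6⇒n13 ·f
[25] read 'b'  n13⇒n14
[26] read 'c'  n14⇒n7 ·f
[27] read 'a'  n7⇒n8
[28] read 'a'  n8⇒n9  emit P6@[26:28]
[29] read 'b'  n9⇒n17
[30] read 'a'  n17⇒n18
[31] read 'c'  n18⇒n19  emit P3@[26:31]
[32] read 'b'  n19⇒n13 ·f
[33] read 'b'  n13⇒n14
[34] read 'c'  n14⇒n7 ·f
[35] read 'b'  n7⇒n13 ·f
[36] read 'b'  n13⇒n14
[37] read 'b'  n14⇒n15
[38] read 'b'  n15⇒n16  emit P2@[35:38]
[39] read 'b'  n16⇒n16 ·f  emit P2@[36:39]
[40] read 'b'  n16⇒n16 ·f  emit P2@[37:40]
[41] read 'b'  n16⇒n16 ·f  emit P2@[38:41]
[42] read 'b'  n16⇒n16 ·f  emit P2@[39:42]
[43] read 'b'  n16⇒n16 ·f  emit P2@[40:43]
[44] read 'c'  n16⇒n7 ·f

All matches (sorted): [[2,6],[14,6],[17,1],[23,0],[28,6],[31,3],[38,2],[39,2],[40,2],[41,2],[42,2],[43,2]]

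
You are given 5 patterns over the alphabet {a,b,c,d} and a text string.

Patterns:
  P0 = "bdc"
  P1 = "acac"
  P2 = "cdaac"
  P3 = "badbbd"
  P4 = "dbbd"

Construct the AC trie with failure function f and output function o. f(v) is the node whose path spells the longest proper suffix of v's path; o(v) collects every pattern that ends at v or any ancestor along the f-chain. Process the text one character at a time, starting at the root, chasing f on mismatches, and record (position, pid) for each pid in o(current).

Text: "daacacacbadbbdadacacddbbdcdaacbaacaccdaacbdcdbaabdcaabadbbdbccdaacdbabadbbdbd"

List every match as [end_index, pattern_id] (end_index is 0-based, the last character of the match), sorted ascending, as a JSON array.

Build automaton:
Trie (insert patterns):
  0='ε' goto a→4 b→1 c→8 d→18
  1='b' goto a→13 d→2
  2='bd' goto c→3
  3='bdc' goto ·  ←P0
  4='a' goto c→5
  5='ac' goto a→6
  6='aca' goto c→7
  7='acac' goto ·  ←P1
  8='c' goto d→9
  9='cd' goto a→10
  10='cda' goto a→11
  11='cdaa' goto c→12
  12='cdaac' goto ·  ←P2
  13='ba' goto d→14
  14='bad' goto b→15
  15='badb' goto b→16
  16='badbb' goto d→17
  17='badbbd' goto ·  ←P3
  18='d' goto b→19
  19='db' goto b→20
  20='dbb' goto d→21
  21='dbbd' goto ·  ←P4

Failure links (BFS by depth):
  n1('b'): parent n0 fail=0; on 'b' 0 → fail=0;  out ∅∪∅=∅
  n4('a'): parent n0 fail=0; on 'a' 0 → fail=0;  out ∅∪∅=∅
  n8('c'): parent n0 fail=0; on 'c' 0 → fail=0;  out ∅∪∅=∅
  n18('d'): parent n0 fail=0; on 'd' 0 → fail=0;  out ∅∪∅=∅
  n2('bd'): parent n1 fail=0; on 'd' 0 → fail=18;  out ∅∪∅=∅
  n5('ac'): parent n4 fail=0; on 'c' 0 → fail=8;  out ∅∪∅=∅
  n9('cd'): parent n8 fail=0; on 'd' 0 → fail=18;  out ∅∪∅=∅
  n13('ba'): parent n1 fail=0; on 'a' 0 → fail=4;  out ∅∪∅=∅
  n19('db'): parent n18 fail=0; on 'b' 0 → fail=1;  out ∅∪∅=∅
  n3('bdc'): parent n2 fail=18; on 'c' 18→0 → fail=8;  out {0}∪∅={0}
  n6('aca'): parent n5 fail=8; on 'a' 8→0 → fail=4;  out ∅∪∅=∅
  n10('cda'): parent n9 fail=18; on 'a' 18→0 → fail=4;  out ∅∪∅=∅
  n14('bad'): parent n13 fail=4; on 'd' 4→0 → fail=18;  out ∅∪∅=∅
  n20('dbb'): parent n19 fail=1; on 'b' 1→0 → fail=1;  out ∅∪∅=∅
  n7('acac'): parent n6 fail=4; on 'c' 4 → fail=5;  out {1}∪∅={1}
  n11('cdaa'): parent n10 fail=4; on 'a' 4→0 → fail=4;  out ∅∪∅=∅
  n15('badb'): parent n14 fail=18; on 'b' 18 → fail=19;  out ∅∪∅=∅
  n21('dbbd'): parent n20 fail=1; on 'd' 1 → fail=2;  out {4}∪∅={4}
  n12('cdaac'): parent n11 fail=4; on 'c' 4 → fail=5;  out {2}∪∅={2}
  n16('badbb'): parent n15 fail=19; on 'b' 19 → fail=20;  out ∅∪∅=∅
  n17('badbbd'): parent n16 fail=20; on 'd' 20 → fail=21;  out {3}∪{4}={3,4}

Text stream:
[0] read 'd'  n0⇒n18
[1] read 'a'  n18⇒n4 (via fail)
[2] read 'a'  n4⇒n4 (via fail)
[3] read 'c'  n4⇒n5
[4] read 'a'  n5⇒n6
[5] read 'c'  n6⇒n7  → match P1@[2:5]
[6] read 'a'  n7⇒n6 (via fail)
[7] read 'c'  n6⇒n7  → match P1@[4:7]
[8] read 'b'  n7⇒n1 (via fail)
[9] read 'a'  n1⇒n13
[10] read 'd'  n13⇒n14
[11] read 'b'  n14⇒n15
[12] read 'b'  n15⇒n16
[13] read 'd'  n16⇒n17  → match P3@[8:13],P4@[10:13]
[14] read 'a'  n17⇒n4 (via fail)
[15] read 'd'  n4⇒n18 (via fail)
[16] read 'a'  n18⇒n4 (via fail)
[17] read 'c'  n4⇒n5
[18] read 'a'  n5⇒n6
[19] read 'c'  n6⇒n7  → match P1@[16:19]
[20] read 'd'  n7⇒n9 (via fail)
[21] read 'd'  n9⇒n18 (via fail)
[22] read 'b'  n18⇒n19
[23] read 'b'  n19⇒n20
[24] read 'd'  n20⇒n21  → match P4@[21:24]
[25] read 'c'  n21⇒n3 (via fail)  → match P0@[23:25]
[26] read 'd'  n3⇒n9 (via fail)
[27] read 'a'  n9⇒n10
[28] read 'a'  n10⇒n11
[29] read 'c'  n11⇒n12  → match P2@[25:29]
[30] read 'b'  n12⇒n1 (via fail)
[31] read 'a'  n1⇒n13
[32] read 'a'  n13⇒n4 (via fail)
[33] read 'c'  n4⇒n5
[34] read 'a'  n5⇒n6
[35] read 'c'  n6⇒n7  → match P1@[32:35]
[36] read 'c'  n7⇒n8 (via fail)
[37] read 'd'  n8⇒n9
[38] read 'a'  n9⇒n10
[39] read 'a'  n10⇒n11
[40] read 'c'  n11⇒n12  → match P2@[36:40]
[41] read 'b'  n12⇒n1 (via fail)
[42] read 'd'  n1⇒n2
[43] read 'c'  n2⇒n3  → match P0@[41:43]
[44] read 'd'  n3⇒n9 (via fail)
[45] read 'b'  n9⇒n19 (via fail)
[46] read 'a'  n19⇒n13 (via fail)
[47] read 'a'  n13⇒n4 (via fail)
[48] read 'b'  n4⇒n1 (via fail)
[49] read 'd'  n1⇒n2
[50] read 'c'  n2⇒n3  → match P0@[48:50]
[51] read 'a'  n3⇒n4 (via fail)
[52] read 'a'  n4⇒n4 (via fail)
[53] read 'b'  n4⇒n1 (via fail)
[54] read 'a'  n1⇒n13
[55] read 'd'  n13⇒n14
[56] read 'b'  n14⇒n15
[57] read 'b'  n15⇒n16
[58] read 'd'  n16⇒n17  → match P3@[53:58],P4@[55:58]
[59] read 'b'  n17⇒n19 (via fail)
[60] read 'c'  n19⇒n8 (via fail)
[61] read 'c'  n8⇒n8 (via fail)
[62] read 'd'  n8⇒n9
[63] read 'a'  n9⇒n10
[64] read 'a'  n10⇒n11
[65] read 'c'  n11⇒n12  → match P2@[61:65]
[66] read 'd'  n12⇒n9 (via fail)
[67] read 'b'  n9⇒n19 (via fail)
[68] read 'a'  n19⇒n13 (via fail)
[69] read 'b'  n13⇒n1 (via fail)
[70] read 'a'  n1⇒n13
[71] read 'd'  n13⇒n14
[72] read 'b'  n14⇒n15
[73] read 'b'  n15⇒n16
[74] read 'd'  n16⇒n17  → match P3@[69:74],P4@[71:74]
[75] read 'b'  n17⇒n19 (via fail)
[76] read 'd'  n19⇒n2 (via fail)

All matches (sorted): [[5,1],[7,1],[13,3],[13,4],[19,1],[24,4],[25,0],[29,2],[35,1],[40,2],[43,0],[50,0],[58,3],[58,4],[65,2],[74,3],[74,4]]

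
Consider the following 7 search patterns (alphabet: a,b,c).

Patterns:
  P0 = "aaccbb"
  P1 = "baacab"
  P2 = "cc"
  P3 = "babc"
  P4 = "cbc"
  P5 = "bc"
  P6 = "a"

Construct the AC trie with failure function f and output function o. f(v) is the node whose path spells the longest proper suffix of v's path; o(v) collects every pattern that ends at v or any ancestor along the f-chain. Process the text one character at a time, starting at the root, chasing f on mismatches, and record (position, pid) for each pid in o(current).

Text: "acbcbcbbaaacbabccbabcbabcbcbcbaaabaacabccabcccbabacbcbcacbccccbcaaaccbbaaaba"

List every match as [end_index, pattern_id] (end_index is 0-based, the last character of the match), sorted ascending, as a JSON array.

Build:
Trie (insert patterns):
  0='ε' goto a→1 b→7 c→13
  1='a' goto a→2  ←P6
  2='aa' goto c→3
  3='aac' goto c→4
  4='aacc' goto b→5
  5='aaccb' goto b→6
  6='aaccbb' goto ·  ←P0
  7='b' goto a→8 c→19
  8='ba' goto a→9 b→15
  9='baa' goto c→10
  10='baac' goto a→11
  11='baaca' goto b→12
  12='baacab' goto ·  ←P1
  13='c' goto b→17 c→14
  14='cc' goto ·  ←P2
  15='bab' goto c→16
  16='babc' goto ·  ←P3
  17='cb' goto c→18
  18='cbc' goto ·  ←P4
  19='bc' goto ·  ←P5

BFS fail/out derivation:
  fail(1) 'a': from fail(0)=0 chase 'a': 0 ⇒ 0;  out={6}∪out(0)={6}
  fail(7) 'b': from fail(0)=0 chase 'b': 0 ⇒ 0;  out=∅∪out(0)=∅
  fail(13) 'c': from fail(0)=0 chase 'c': 0 ⇒ 0;  out=∅∪out(0)=∅
  fail(2) 'aa': from fail(1)=0 chase 'a': 0 ⇒ 1;  out=∅∪out(1)={6}
  fail(8) 'ba': from fail(7)=0 chase 'a': 0 ⇒ 1;  out=∅∪out(1)={6}
  fail(14) 'cc': from fail(13)=0 chase 'c': 0 ⇒ 13;  out={2}∪out(13)={2}
  fail(17) 'cb': from fail(13)=0 chase 'b': 0 ⇒ 7;  out=∅∪out(7)=∅
  fail(19) 'bc': from fail(7)=0 chase 'c': 0 ⇒ 13;  out={5}∪out(13)={5}
  fail(3) 'aac': from fail(2)=1 chase 'c': 1→0 ⇒ 13;  out=∅∪out(13)=∅
  fail(9) 'baa': from fail(8)=1 chase 'a': 1 ⇒ 2;  out=∅∪out(2)={6}
  fail(15) 'bab': from fail(8)=1 chase 'b': 1→0 ⇒ 7;  out=∅∪out(7)=∅
  fail(18) 'cbc': from fail(17)=7 chase 'c': 7 ⇒ 19;  out={4}∪out(19)={4,5}
  fail(4) 'aacc': from fail(3)=13 chase 'c': 13 ⇒ 14;  out=∅∪out(14)={2}
  fail(10) 'baac': from fail(9)=2 chase 'c': 2 ⇒ 3;  out=∅∪out(3)=∅
  fail(16) 'babc': from fail(15)=7 chase 'c': 7 ⇒ 19;  out={3}∪out(19)={3,5}
  fail(5) 'aaccb': from fail(4)=14 chase 'b': 14→13 ⇒ 17;  out=∅∪out(17)=∅
  fail(11) 'baaca': from fail(10)=3 chase 'a': 3→13→0 ⇒ 1;  out=∅∪out(1)={6}
  fail(6) 'aaccbb': from fail(5)=17 chase 'b': 17→7→0 ⇒ 7;  out={0}∪out(7)={0}
  fail(12) 'baacab': from fail(11)=1 chase 'b': 1→0 ⇒ 7;  out={1}∪out(7)={1}

Run:
pos 0 'a': at 1  emit P6@[0:0]
pos 1 'c': at 13 ·f
pos 2 'b': at 17
pos 3 'c': at 18  emit P4@[1:3],P5@[2:3]
pos 4 'b': at 17 ·f
pos 5 'c': at 18  emit P4@[3:5],P5@[4:5]
pos 6 'b': at 17 ·f
pos 7 'b': at 7 ·f
pos 8 'a': at 8  emit P6@[8:8]
pos 9 'a': at 9  emit P6@[9:9]
pos 10 'a': at 2 ·f  emit P6@[10:10]
pos 11 'c': at 3
pos 12 'b': at 17 ·f
pos 13 'a': at 8 ·f  emit P6@[13:13]
pos 14 'b': at 15
pos 15 'c': at 16  emit P3@[12:15],P5@[14:15]
pos 16 'c': at 14 ·f  emit P2@[15:16]
pos 17 'b': at 17 ·f
pos 18 'a': at 8 ·f  emit P6@[18:18]
pos 19 'b': at 15
pos 20 'c': at 16  emit P3@[17:20],P5@[19:20]
pos 21 'b': at 17 ·f
pos 22 'a': at 8 ·f  emit P6@[22:22]
pos 23 'b': at 15
pos 24 'c': at 16  emit P3@[21:24],P5@[23:24]
pos 25 'b': at 17 ·f
pos 26 'c': at 18  emit P4@[24:26],P5@[25:26]
pos 27 'b': at 17 ·f
pos 28 'c': at 18  emit P4@[26:28],P5@[27:28]
pos 29 'b': at 17 ·f
pos 30 'a': at 8 ·f  emit P6@[30:30]
pos 31 'a': at 9  emit P6@[31:31]
pos 32 'a': at 2 ·f  emit P6@[32:32]
pos 33 'b': at 7 ·f
pos 34 'a': at 8  emit P6@[34:34]
pos 35 'a': at 9  emit P6@[35:35]
pos 36 'c': at 10
pos 37 'a': at 11  emit P6@[37:37]
pos 38 'b': at 12  emit P1@[33:38]
pos 39 'c': at 19 ·f  emit P5@[38:39]
pos 40 'c': at 14 ·f  emit P2@[39:40]
pos 41 'a': at 1 ·f  emit P6@[41:41]
pos 42 'b': at 7 ·f
pos 43 'c': at 19  emit P5@[42:43]
pos 44 'c': at 14 ·f  emit P2@[43:44]
pos 45 'c': at 14 ·f  emit P2@[44:45]
pos 46 'b': at 17 ·f
pos 47 'a': at 8 ·f  emit P6@[47:47]
pos 48 'b': at 15
pos 49 'a': at 8 ·f  emit P6@[49:49]
pos 50 'c': at 13 ·f
pos 51 'b': at 17
pos 52 'c': at 18  emit P4@[50:52],P5@[51:52]
pos 53 'b': at 17 ·f
pos 54 'c': at 18  emit P4@[52:54],P5@[53:54]
pos 55 'a': at 1 ·f  emit P6@[55:55]
pos 56 'c': at 13 ·f
pos 57 'b': at 17
pos 58 'c': at 18  emit P4@[56:58],P5@[57:58]
pos 59 'c': at 14 ·f  emit P2@[58:59]
pos 60 'c': at 14 ·f  emit P2@[59:60]
pos 61 'c': at 14 ·f  emit P2@[60:61]
pos 62 'b': at 17 ·f
pos 63 'c': at 18  emit P4@[61:63],P5@[62:63]
pos 64 'a': at 1 ·f  emit P6@[64:64]
pos 65 'a': at 2  emit P6@[65:65]
pos 66 'a': at 2 ·f  emit P6@[66:66]
pos 67 'c': at 3
pos 68 'c': at 4  emit P2@[67:68]
pos 69 'b': at 5
pos 70 'b': at 6  emit P0@[65:70]
pos 71 'a': at 8 ·f  emit P6@[71:71]
pos 72 'a': at 9  emit P6@[72:72]
pos 73 'a': at 2 ·f  emit P6@[73:73]
pos 74 'b': at 7 ·f
pos 75 'a': at 8  emit P6@[75:75]

Result: [[0,6],[3,4],[3,5],[5,4],[5,5],[8,6],[9,6],[10,6],[13,6],[15,3],[15,5],[16,2],[18,6],[20,3],[20,5],[22,6],[24,3],[24,5],[26,4],[26,5],[28,4],[28,5],[30,6],[31,6],[32,6],[34,6],[35,6],[37,6],[38,1],[39,5],[40,2],[41,6],[43,5],[44,2],[45,2],[47,6],[49,6],[52,4],[52,5],[54,4],[54,5],[55,6],[58,4],[58,5],[59,2],[60,2],[61,2],[63,4],[63,5],[64,6],[65,6],[66,6],[68,2],[70,0],[71,6],[72,6],[73,6],[75,6]]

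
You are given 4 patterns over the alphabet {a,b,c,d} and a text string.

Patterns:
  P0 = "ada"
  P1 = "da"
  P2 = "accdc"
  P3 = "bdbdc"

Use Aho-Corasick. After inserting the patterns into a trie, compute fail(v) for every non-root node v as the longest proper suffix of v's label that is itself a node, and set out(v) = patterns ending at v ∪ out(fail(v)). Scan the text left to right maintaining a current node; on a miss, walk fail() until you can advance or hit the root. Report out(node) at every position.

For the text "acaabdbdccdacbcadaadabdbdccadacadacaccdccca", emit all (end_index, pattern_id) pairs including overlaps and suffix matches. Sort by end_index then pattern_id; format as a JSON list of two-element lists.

Build:
Trie nodes:
  n0 'ε': a→1 b→10 d→4
  n1 'a': c→6 d→2
  n2 'ad': a→3
  n3 'ada': ·  [P0 ends]
  n4 'd': a→5
  n5 'da': ·  [P1 ends]
  n6 'ac': c→7
  n7 'acc': d→8
  n8 'accd': c→9
  n9 'accdc': ·  [P2 ends]
  n10 'b': d→11
  n11 'bd': b→12
  n12 'bdb': d→13
  n13 'bdbd': c→14
  n14 'bdbdc': ·  [P3 ends]

BFS fail/out derivation:
  fail(1) 'a': from fail(0)=0 chase 'a': 0 ⇒ 0;  out=∅∪out(0)=∅
  fail(4) 'd': from fail(0)=0 chase 'd': 0 ⇒ 0;  out=∅∪out(0)=∅
  fail(10) 'b': from fail(0)=0 chase 'b': 0 ⇒ 0;  out=∅∪out(0)=∅
  fail(2) 'ad': from fail(1)=0 chase 'd': 0 ⇒ 4;  out=∅∪out(4)=∅
  fail(5) 'da': from fail(4)=0 chase 'a': 0 ⇒ 1;  out={1}∪out(1)={1}
  fail(6) 'ac': from fail(1)=0 chase 'c': 0 ⇒ 0;  out=∅∪out(0)=∅
  fail(11) 'bd': from fail(10)=0 chase 'd': 0 ⇒ 4;  out=∅∪out(4)=∅
  fail(3) 'ada': from fail(2)=4 chase 'a': 4 ⇒ 5;  out={0}∪out(5)={0,1}
  fail(7) 'acc': from fail(6)=0 chase 'c': 0 ⇒ 0;  out=∅∪out(0)=∅
  fail(12) 'bdb': from fail(11)=4 chase 'b': 4→0 ⇒ 10;  out=∅∪out(10)=∅
  fail(8) 'accd': from fail(7)=0 chase 'd': 0 ⇒ 4;  out=∅∪out(4)=∅
  fail(13) 'bdbd': from fail(12)=10 chase 'd': 10 ⇒ 11;  out=∅∪out(11)=∅
  fail(9) 'accdc': from fail(8)=4 chase 'c': 4→0 ⇒ 0;  out={2}∪out(0)={2}
  fail(14) 'bdbdc': from fail(13)=11 chase 'c': 11→4→0 ⇒ 0;  out={3}∪out(0)={3}

Text stream:
i=0 'a': node 0→1
i=1 'c': node 1→6
i=2 'a': node 6→1 ·f
i=3 'a': node 1→1 ·f
i=4 'b': node 1→10 ·f
i=5 'd': node 10→11
i=6 'b': node 11→12
i=7 'd': node 12→13
i=8 'c': node 13→14  → match P3@[4:8]
i=9 'c': node 14→0 ·f
i=10 'd': node 0→4
i=11 'a': node 4→5  → match P1@[10:11]
i=12 'c': node 5→6 ·f
i=13 'b': node 6→10 ·f
i=14 'c': node 10→0 ·f
i=15 'a': node 0→1
i=16 'd': node 1→2
i=17 'a': node 2→3  → match P0@[15:17],P1@[16:17]
i=18 'a': node 3→1 ·f
i=19 'd': node 1→2
i=20 'a': node 2→3  → match P0@[18:20],P1@[19:20]
i=21 'b': node 3→10 ·f
i=22 'd': node 10→11
i=23 'b': node 11→12
i=24 'd': node 12→13
i=25 'c': node 13→14  → match P3@[21:25]
i=26 'c': node 14→0 ·f
i=27 'a': node 0→1
i=28 'd': node 1→2
i=29 'a': node 2→3  → match P0@[27:29],P1@[28:29]
i=30 'c': node 3→6 ·f
i=31 'a': node 6→1 ·f
i=32 'd': node 1→2
i=33 'a': node 2→3  → match P0@[31:33],P1@[32:33]
i=34 'c': node 3→6 ·f
i=35 'a': node 6→1 ·f
i=36 'c': node 1→6
i=37 'c': node 6→7
i=38 'd': node 7→8
i=39 'c': node 8→9  → match P2@[35:39]
i=40 'c': node 9→0 ·f
i=41 'c': node 0→0
i=42 'a': node 0→1

Result: [[8,3],[11,1],[17,0],[17,1],[20,0],[20,1],[25,3],[29,0],[29,1],[33,0],[33,1],[39,2]]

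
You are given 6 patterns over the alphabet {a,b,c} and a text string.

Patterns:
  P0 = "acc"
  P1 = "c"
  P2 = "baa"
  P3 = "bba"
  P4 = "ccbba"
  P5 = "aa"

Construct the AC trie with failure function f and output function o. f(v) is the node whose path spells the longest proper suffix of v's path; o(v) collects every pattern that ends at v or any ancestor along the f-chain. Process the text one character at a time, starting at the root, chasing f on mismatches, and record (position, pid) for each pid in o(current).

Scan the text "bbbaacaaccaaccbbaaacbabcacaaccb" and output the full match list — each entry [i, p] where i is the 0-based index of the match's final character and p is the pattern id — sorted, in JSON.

Construct AC machine:
Trie (insert patterns):
  n0 'ε': a→1 b→5 c→4
  n1 'a': a→14 c→2
  n2 'ac': c→3
  n3 'acc': ·  ←P0
  n4 'c': c→10  ←P1
  n5 'b': a→6 b→8
  n6 'ba': a→7
  n7 'baa': ·  ←P2
  n8 'bb': a→9
  n9 'bba': ·  ←P3
  n10 'cc': b→11
  n11 'ccb': b→12
  n12 'ccbb': a→13
  n13 'ccbba': ·  ←P4
  n14 'aa': ·  ←P5

Failure links (BFS by depth):
  fail(1) 'a': from fail(0)=0 chase 'a': 0 ⇒ 0;  out=∅∪out(0)=∅
  fail(4) 'c': from fail(0)=0 chase 'c': 0 ⇒ 0;  out={1}∪out(0)={1}
  fail(5) 'b': from fail(0)=0 chase 'b': 0 ⇒ 0;  out=∅∪out(0)=∅
  fail(2) 'ac': from fail(1)=0 chase 'c': 0 ⇒ 4;  out=∅∪out(4)={1}
  fail(6) 'ba': from fail(5)=0 chase 'a': 0 ⇒ 1;  out=∅∪out(1)=∅
  fail(8) 'bb': from fail(5)=0 chase 'b': 0 ⇒ 5;  out=∅∪out(5)=∅
  fail(10) 'cc': from fail(4)=0 chase 'c': 0 ⇒ 4;  out=∅∪out(4)={1}
  fail(14) 'aa': from fail(1)=0 chase 'a': 0 ⇒ 1;  out={5}∪out(1)={5}
  fail(3) 'acc': from fail(2)=4 chase 'c': 4 ⇒ 10;  out={0}∪out(10)={0,1}
  fail(7) 'baa': from fail(6)=1 chase 'a': 1 ⇒ 14;  out={2}∪out(14)={2,5}
  fail(9) 'bba': from fail(8)=5 chase 'a': 5 ⇒ 6;  out={3}∪out(6)={3}
  fail(11) 'ccb': from fail(10)=4 chase 'b': 4→0 ⇒ 5;  out=∅∪out(5)=∅
  fail(12) 'ccbb': from fail(11)=5 chase 'b': 5 ⇒ 8;  out=∅∪out(8)=∅
  fail(13) 'ccbba': from fail(12)=8 chase 'a': 8 ⇒ 9;  out={4}∪out(9)={3,4}

Scan:
[0] read 'b'  n0⇒n5
[1] read 'b'  n5⇒n8
[2] read 'b'  n8⇒n8 (fail-walked)
[3] read 'a'  n8⇒n9  → match P3@[1:3]
[4] read 'a'  n9⇒n7 (fail-walked)  → match P2@[2:4],P5@[3:4]
[5] read 'c'  n7⇒n2 (fail-walked)  → match P1@[5:5]
[6] read 'a'  n2⇒n1 (fail-walked)
[7] read 'a'  n1⇒n14  → match P5@[6:7]
[8] read 'c'  n14⇒n2 (fail-walked)  → match P1@[8:8]
[9] read 'c'  n2⇒n3  → match P0@[7:9],P1@[9:9]
[10] read 'a'  n3⇒n1 (fail-walked)
[11] read 'a'  n1⇒n14  → match P5@[10:11]
[12] read 'c'  n14⇒n2 (fail-walked)  → match P1@[12:12]
[13] read 'c'  n2⇒n3  → match P0@[11:13],P1@[13:13]
[14] read 'b'  n3⇒n11 (fail-walked)
[15] read 'b'  n11⇒n12
[16] read 'a'  n12⇒n13  → match P3@[14:16],P4@[12:16]
[17] read 'a'  n13⇒n7 (fail-walked)  → match P2@[15:17],P5@[16:17]
[18] read 'a'  n7⇒n14 (fail-walked)  → match P5@[17:18]
[19] read 'c'  n14⇒n2 (fail-walked)  → match P1@[19:19]
[20] read 'b'  n2⇒n5 (fail-walked)
[21] read 'a'  n5⇒n6
[22] read 'b'  n6⇒n5 (fail-walked)
[23] read 'c'  n5⇒n4 (fail-walked)  → match P1@[23:23]
[24] read 'a'  n4⇒n1 (fail-walked)
[25] read 'c'  n1⇒n2  → match P1@[25:25]
[26] read 'a'  n2⇒n1 (fail-walked)
[27] read 'a'  n1⇒n14  → match P5@[26:27]
[28] read 'c'  n14⇒n2 (fail-walked)  → match P1@[28:28]
[29] read 'c'  n2⇒n3  → match P0@[27:29],P1@[29:29]
[30] read 'b'  n3⇒n11 (fail-walked)

Matches: [[3,3],[4,2],[4,5],[5,1],[7,5],[8,1],[9,0],[9,1],[11,5],[12,1],[13,0],[13,1],[16,3],[16,4],[17,2],[17,5],[18,5],[19,1],[23,1],[25,1],[27,5],[28,1],[29,0],[29,1]]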